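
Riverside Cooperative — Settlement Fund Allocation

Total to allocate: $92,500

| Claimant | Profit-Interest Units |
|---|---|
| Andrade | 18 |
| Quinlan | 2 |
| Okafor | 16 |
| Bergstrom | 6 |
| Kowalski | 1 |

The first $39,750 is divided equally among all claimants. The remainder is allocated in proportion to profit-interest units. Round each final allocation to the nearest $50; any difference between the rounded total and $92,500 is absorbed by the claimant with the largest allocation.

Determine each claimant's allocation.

Equal tier: $39,750 ÷ 5 = $7,950 apiece.
Remainder $52,750 by profit-interest units (total 43): Andrade 22,081.40 → $22,100; Quinlan 2,453.49 → $2,450; Okafor 19,627.91 → $19,650; Bergstrom 7,360.47 → $7,350; Kowalski 1,226.74 → $1,250.
Rounding difference −$50 on remainder applied to Andrade.
Totals: Andrade $7,950 + $22,050 = $30,000; Quinlan $7,950 + $2,450 = $10,400; Okafor $7,950 + $19,650 = $27,600; Bergstrom $7,950 + $7,350 = $15,300; Kowalski $7,950 + $1,250 = $9,200.

Andrade: $30,000; Quinlan: $10,400; Okafor: $27,600; Bergstrom: $15,300; Kowalski: $9,200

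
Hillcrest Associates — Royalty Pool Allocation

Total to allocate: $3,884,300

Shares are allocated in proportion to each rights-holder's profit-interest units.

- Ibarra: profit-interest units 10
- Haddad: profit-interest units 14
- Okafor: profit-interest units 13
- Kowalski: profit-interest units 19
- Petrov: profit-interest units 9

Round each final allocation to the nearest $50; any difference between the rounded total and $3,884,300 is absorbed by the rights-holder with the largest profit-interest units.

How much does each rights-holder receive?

Ibarra: $597,600 | Haddad: $836,600 | Okafor: $776,850 | Kowalski: $1,135,400 | Petrov: $537,850

Total profit-interest units = 10 + 14 + 13 + 19 + 9 = 65.
Proportional shares: Ibarra 597,584.62; Haddad 836,618.46; Okafor 776,860.00; Kowalski 1,135,410.77; Petrov 537,826.15.
At nearest $50: Ibarra $597,600; Haddad $836,600; Okafor $776,850; Kowalski $1,135,400; Petrov $537,850. Sum = $3,884,300.
No rounding difference to absorb.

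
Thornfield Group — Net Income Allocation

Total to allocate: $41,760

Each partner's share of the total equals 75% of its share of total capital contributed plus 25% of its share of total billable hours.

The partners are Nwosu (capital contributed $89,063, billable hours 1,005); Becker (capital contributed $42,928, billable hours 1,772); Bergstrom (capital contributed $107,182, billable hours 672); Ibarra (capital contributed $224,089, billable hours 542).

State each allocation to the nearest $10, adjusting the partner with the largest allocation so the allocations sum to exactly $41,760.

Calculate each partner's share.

Nwosu: $8,650 · Becker: $7,540 · Bergstrom: $9,000 · Ibarra: $16,570

Capital contributed total 463,262; billable hours total 3,991.
Composite weights (75% capital contributed + 25% billable hours): Nwosu 0.2071; Becker 0.1805; Bergstrom 0.2156; Ibarra 0.3967.
Raw shares: Nwosu 8,650.29; Becker 7,537.61; Bergstrom 9,004.19; Ibarra 16,567.91.
At nearest $10: Nwosu $8,650; Becker $7,540; Bergstrom $9,000; Ibarra $16,570. Sum = $41,760.
Rounded total matches; no reconciliation needed.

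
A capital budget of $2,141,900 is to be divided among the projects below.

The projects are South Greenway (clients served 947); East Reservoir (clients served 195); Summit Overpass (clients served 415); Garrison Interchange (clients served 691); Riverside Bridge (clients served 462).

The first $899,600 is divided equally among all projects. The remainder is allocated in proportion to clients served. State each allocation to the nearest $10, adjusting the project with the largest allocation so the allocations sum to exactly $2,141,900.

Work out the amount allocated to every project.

First tranche $899,600 split equally: $179,920 each.
Remainder $1,242,300 by clients served (total 2,710): South Greenway 434,117.38 → $434,120; East Reservoir 89,390.59 → $89,390; Summit Overpass 190,241.51 → $190,240; Garrison Interchange 316,763.58 → $316,760; Riverside Bridge 211,786.94 → $211,790.
Totals: South Greenway $179,920 + $434,120 = $614,040; East Reservoir $179,920 + $89,390 = $269,310; Summit Overpass $179,920 + $190,240 = $370,160; Garrison Interchange $179,920 + $316,760 = $496,680; Riverside Bridge $179,920 + $211,790 = $391,710.

South Greenway: $614,040 | East Reservoir: $269,310 | Summit Overpass: $370,160 | Garrison Interchange: $496,680 | Riverside Bridge: $391,710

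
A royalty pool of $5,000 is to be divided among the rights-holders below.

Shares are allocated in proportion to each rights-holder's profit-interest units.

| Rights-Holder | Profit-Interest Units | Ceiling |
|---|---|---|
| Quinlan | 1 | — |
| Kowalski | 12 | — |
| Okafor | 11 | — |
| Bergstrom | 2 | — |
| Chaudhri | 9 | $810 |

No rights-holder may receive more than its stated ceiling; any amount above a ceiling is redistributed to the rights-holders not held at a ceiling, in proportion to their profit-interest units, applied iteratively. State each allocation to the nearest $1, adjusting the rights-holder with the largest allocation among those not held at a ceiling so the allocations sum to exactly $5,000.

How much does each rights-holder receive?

Quinlan: $161 | Kowalski: $1,934 | Okafor: $1,773 | Bergstrom: $322 | Chaudhri: $810

Profit-interest units total: 35.
Unconstrained shares: Quinlan 142.86; Kowalski 1,714.29; Okafor 1,571.43; Bergstrom 285.71; Chaudhri 1,285.71.
Held at cap: Chaudhri ($810); residual $4,190 reallocated over remaining profit-interest units 26.
Shares after redistribution: Quinlan 161.15 → $161; Kowalski 1,933.85 → $1,934; Okafor 1,772.69 → $1,773; Bergstrom 322.31 → $322.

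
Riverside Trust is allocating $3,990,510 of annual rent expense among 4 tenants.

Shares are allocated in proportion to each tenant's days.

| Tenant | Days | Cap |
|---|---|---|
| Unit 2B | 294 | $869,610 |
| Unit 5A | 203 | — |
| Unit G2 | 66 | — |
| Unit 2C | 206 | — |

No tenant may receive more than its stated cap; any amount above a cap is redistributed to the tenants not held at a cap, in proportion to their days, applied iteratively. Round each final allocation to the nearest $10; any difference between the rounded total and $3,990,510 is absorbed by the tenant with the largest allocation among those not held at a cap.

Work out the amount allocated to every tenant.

Total days = 769.
Pro-rata shares before constraints: Unit 2B 1,525,630.61; Unit 5A 1,053,411.61; Unit G2 342,488.50; Unit 2C 1,068,979.27.
Held at cap: Unit 2B ($869,610); remaining pool $3,120,900 reallocated over remaining days 475.
Redistributed shares: Unit 5A 1,333,774.11 → $1,333,770; Unit G2 433,640.84 → $433,640; Unit 2C 1,353,485.05 → $1,353,490.

Unit 2B: $869,610 · Unit 5A: $1,333,770 · Unit G2: $433,640 · Unit 2C: $1,353,490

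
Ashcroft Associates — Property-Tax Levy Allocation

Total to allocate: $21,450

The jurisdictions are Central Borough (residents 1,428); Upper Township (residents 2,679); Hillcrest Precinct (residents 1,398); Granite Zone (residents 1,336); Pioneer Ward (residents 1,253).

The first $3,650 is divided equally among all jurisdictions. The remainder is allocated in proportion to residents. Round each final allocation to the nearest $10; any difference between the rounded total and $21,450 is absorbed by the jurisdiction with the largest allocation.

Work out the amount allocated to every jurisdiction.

Central Borough: $3,870 · Upper Township: $6,620 · Hillcrest Precinct: $3,800 · Granite Zone: $3,670 · Pioneer Ward: $3,490

First tranche $3,650 split equally: $730 each.
Remainder $17,800 by residents (total 8,094): Central Borough 3,140.40 → $3,140; Upper Township 5,891.55 → $5,890; Hillcrest Precinct 3,074.43 → $3,070; Granite Zone 2,938.08 → $2,940; Pioneer Ward 2,755.55 → $2,760.
Totals: Central Borough $730 + $3,140 = $3,870; Upper Township $730 + $5,890 = $6,620; Hillcrest Precinct $730 + $3,070 = $3,800; Granite Zone $730 + $2,940 = $3,670; Pioneer Ward $730 + $2,760 = $3,490.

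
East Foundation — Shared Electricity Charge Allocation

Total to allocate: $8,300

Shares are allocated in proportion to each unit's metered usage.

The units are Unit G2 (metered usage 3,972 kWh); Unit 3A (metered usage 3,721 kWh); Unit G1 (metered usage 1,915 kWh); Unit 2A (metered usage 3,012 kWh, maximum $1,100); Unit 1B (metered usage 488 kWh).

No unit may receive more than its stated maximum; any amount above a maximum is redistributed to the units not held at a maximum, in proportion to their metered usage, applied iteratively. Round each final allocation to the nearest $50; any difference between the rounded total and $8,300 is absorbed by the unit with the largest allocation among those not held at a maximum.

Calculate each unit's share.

Unit G2: $2,850 · Unit 3A: $2,650 · Unit G1: $1,350 · Unit 2A: $1,100 · Unit 1B: $350

Sum of metered usage: 13,108.
Unconstrained shares: Unit G2 2,515.07; Unit 3A 2,356.14; Unit G1 1,212.58; Unit 2A 1,907.20; Unit 1B 309.00.
Held at cap: Unit 2A ($1,100); residual $7,200 reallocated over remaining metered usage 10,096.
Shares after redistribution: Unit G2 2,832.65 → $2,850; Unit 3A 2,653.65 → $2,650; Unit G1 1,365.69 → $1,350; Unit 1B 348.02 → $350.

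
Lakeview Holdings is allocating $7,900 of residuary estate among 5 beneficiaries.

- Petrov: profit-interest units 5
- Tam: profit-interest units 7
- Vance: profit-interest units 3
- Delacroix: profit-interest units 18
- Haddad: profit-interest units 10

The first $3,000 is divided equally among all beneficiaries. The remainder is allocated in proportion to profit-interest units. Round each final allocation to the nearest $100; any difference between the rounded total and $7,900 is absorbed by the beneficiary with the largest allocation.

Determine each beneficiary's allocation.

Petrov: $1,200; Tam: $1,400; Vance: $900; Delacroix: $2,700; Haddad: $1,700

Equal tier: $3,000 ÷ 5 = $600 apiece.
Remainder $4,900 by profit-interest units (total 43): Petrov 569.77 → $600; Tam 797.67 → $800; Vance 341.86 → $300; Delacroix 2,051.16 → $2,100; Haddad 1,139.53 → $1,100.
Totals: Petrov $600 + $600 = $1,200; Tam $600 + $800 = $1,400; Vance $600 + $300 = $900; Delacroix $600 + $2,100 = $2,700; Haddad $600 + $1,100 = $1,700.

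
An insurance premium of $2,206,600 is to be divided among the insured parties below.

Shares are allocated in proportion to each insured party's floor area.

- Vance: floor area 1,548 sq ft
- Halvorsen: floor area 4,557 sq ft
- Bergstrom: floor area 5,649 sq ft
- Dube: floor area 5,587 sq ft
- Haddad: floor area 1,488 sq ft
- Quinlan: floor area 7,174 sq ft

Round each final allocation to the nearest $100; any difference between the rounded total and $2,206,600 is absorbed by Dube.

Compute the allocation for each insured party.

Floor area total: 26,003.
Pro-rata amounts: Vance 1,548/26,003 × $2,206,600 = 131,362.41; Halvorsen 4,557/26,003 × $2,206,600 = 386,704.46; Bergstrom 5,649/26,003 × $2,206,600 = 479,370.97; Dube 5,587/26,003 × $2,206,600 = 474,109.69; Haddad 1,488/26,003 × $2,206,600 = 126,270.85; Quinlan 7,174/26,003 × $2,206,600 = 608,781.62.
At nearest $100: Vance $131,400; Halvorsen $386,700; Bergstrom $479,400; Dube $474,100; Haddad $126,300; Quinlan $608,800. Sum = $2,206,700.
Difference $2,206,600 − $2,206,700 = −$100 applied to Dube: Dube becomes $474,000.

Vance: $131,400 | Halvorsen: $386,700 | Bergstrom: $479,400 | Dube: $474,000 | Haddad: $126,300 | Quinlan: $608,800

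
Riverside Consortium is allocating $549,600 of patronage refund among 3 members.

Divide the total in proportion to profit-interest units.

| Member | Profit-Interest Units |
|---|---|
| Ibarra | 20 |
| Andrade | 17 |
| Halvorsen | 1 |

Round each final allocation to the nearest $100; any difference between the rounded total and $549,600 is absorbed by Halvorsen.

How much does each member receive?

Sum of profit-interest units: 38.
Unrounded shares: Ibarra 20/38 × $549,600 = 289,263.16; Andrade 17/38 × $549,600 = 245,873.68; Halvorsen 1/38 × $549,600 = 14,463.16.
Rounded to nearest $100: Ibarra $289,300; Andrade $245,900; Halvorsen $14,500. Sum = $549,700.
Difference $549,600 − $549,700 = −$100 applied to Halvorsen: Halvorsen becomes $14,400.

Ibarra: $289,300 | Andrade: $245,900 | Halvorsen: $14,400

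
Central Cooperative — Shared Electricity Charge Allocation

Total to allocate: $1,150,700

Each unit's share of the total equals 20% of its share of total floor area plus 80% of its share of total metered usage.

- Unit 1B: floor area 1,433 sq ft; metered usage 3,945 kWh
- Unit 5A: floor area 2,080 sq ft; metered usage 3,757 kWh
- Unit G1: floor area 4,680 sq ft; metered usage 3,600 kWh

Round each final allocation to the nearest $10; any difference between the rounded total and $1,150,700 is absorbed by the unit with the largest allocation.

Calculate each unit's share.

Totals — floor area 8,193, metered usage 11,302.
Composite weights (20% floor area + 80% metered usage): Unit 1B 0.3142; Unit 5A 0.3167; Unit G1 0.3691.
Proportional shares: Unit 1B 361,577.20; Unit 5A 364,438.52; Unit G1 424,684.27.
Rounded to nearest $10: Unit 1B $361,580; Unit 5A $364,440; Unit G1 $424,680. Sum = $1,150,700.
Rounded total matches; no reconciliation needed.

Unit 1B: $361,580; Unit 5A: $364,440; Unit G1: $424,680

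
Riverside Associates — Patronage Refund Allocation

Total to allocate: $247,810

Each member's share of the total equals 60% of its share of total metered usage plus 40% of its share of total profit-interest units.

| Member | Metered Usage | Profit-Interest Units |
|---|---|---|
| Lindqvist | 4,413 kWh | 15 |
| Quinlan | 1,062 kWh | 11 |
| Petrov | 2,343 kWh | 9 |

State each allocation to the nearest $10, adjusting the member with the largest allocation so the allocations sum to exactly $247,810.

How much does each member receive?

Lindqvist: $126,410 | Quinlan: $51,350 | Petrov: $70,050

Metered usage total 7,818; profit-interest units total 35.
Combined weights (60% metered usage + 40% profit-interest units): Lindqvist 0.5101; Quinlan 0.2072; Petrov 0.2827.
Unrounded shares: Lindqvist 126,410.00; Quinlan 51,350.82; Petrov 70,049.18.
At nearest $10: Lindqvist $126,410; Quinlan $51,350; Petrov $70,050. Sum = $247,810.
Rounded total matches; no reconciliation needed.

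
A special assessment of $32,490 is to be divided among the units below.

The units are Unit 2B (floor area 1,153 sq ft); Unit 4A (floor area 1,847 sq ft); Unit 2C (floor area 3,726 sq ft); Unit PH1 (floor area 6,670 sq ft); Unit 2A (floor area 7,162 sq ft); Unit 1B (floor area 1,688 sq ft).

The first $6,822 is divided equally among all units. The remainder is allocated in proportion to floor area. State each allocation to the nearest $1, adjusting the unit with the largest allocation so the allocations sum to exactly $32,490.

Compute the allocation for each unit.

$6,822 shared equally gives $1,137 per unit.
Remainder $25,668 by floor area (total 22,246): Unit 2B 1,330.36 → $1,330; Unit 4A 2,131.12 → $2,131; Unit 2C 4,299.15 → $4,299; Unit PH1 7,696.02 → $7,696; Unit 2A 8,263.70 → $8,264; Unit 1B 1,947.66 → $1,948.
Totals: Unit 2B $1,137 + $1,330 = $2,467; Unit 4A $1,137 + $2,131 = $3,268; Unit 2C $1,137 + $4,299 = $5,436; Unit PH1 $1,137 + $7,696 = $8,833; Unit 2A $1,137 + $8,264 = $9,401; Unit 1B $1,137 + $1,948 = $3,085.

Unit 2B: $2,467; Unit 4A: $3,268; Unit 2C: $5,436; Unit PH1: $8,833; Unit 2A: $9,401; Unit 1B: $3,085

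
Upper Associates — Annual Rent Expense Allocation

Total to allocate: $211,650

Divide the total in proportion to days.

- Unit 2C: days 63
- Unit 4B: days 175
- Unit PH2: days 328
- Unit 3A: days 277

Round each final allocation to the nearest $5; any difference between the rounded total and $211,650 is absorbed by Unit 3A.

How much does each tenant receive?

Unit 2C: $15,815; Unit 4B: $43,935; Unit PH2: $82,350; Unit 3A: $69,550

Days total: 843.
Raw shares: Unit 2C 63/843 × $211,650 = 15,817.26; Unit 4B 175/843 × $211,650 = 43,936.83; Unit PH2 328/843 × $211,650 = 82,350.18; Unit 3A 277/843 × $211,650 = 69,545.73.
At nearest $5: Unit 2C $15,815; Unit 4B $43,935; Unit PH2 $82,350; Unit 3A $69,545. Sum = $211,645.
Difference $211,650 − $211,645 = +$5 applied to Unit 3A: Unit 3A becomes $69,550.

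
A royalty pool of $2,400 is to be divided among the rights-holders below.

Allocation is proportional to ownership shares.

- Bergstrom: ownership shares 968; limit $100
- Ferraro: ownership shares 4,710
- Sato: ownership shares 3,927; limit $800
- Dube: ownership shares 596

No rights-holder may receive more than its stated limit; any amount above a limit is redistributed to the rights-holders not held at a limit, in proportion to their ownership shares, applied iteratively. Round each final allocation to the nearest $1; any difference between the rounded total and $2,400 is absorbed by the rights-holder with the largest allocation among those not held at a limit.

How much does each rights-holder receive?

Sum of ownership shares: 10,201.
Unconstrained shares: Bergstrom 227.74; Ferraro 1,108.13; Sato 923.91; Dube 140.22.
Held at cap: Bergstrom ($100), Sato ($800); remaining pool $1,500 reallocated over remaining ownership shares 5,306.
Shares after redistribution: Ferraro 1,331.51 → $1,332; Dube 168.49 → $168.

Bergstrom: $100 | Ferraro: $1,332 | Sato: $800 | Dube: $168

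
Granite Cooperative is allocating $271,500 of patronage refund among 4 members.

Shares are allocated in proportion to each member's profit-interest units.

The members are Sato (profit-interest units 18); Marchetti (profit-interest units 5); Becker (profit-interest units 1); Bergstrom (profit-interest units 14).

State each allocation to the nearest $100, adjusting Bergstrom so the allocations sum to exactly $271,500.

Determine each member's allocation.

Profit-interest units total: 38.
Proportional shares: Sato 18/38 × $271,500 = 128,605.26; Marchetti 5/38 × $271,500 = 35,723.68; Becker 1/38 × $271,500 = 7,144.74; Bergstrom 14/38 × $271,500 = 100,026.32.
Rounded to nearest $100: Sato $128,600; Marchetti $35,700; Becker $7,100; Bergstrom $100,000. Sum = $271,400.
Difference $271,500 − $271,400 = +$100 applied to Bergstrom: Bergstrom becomes $100,100.

Sato: $128,600; Marchetti: $35,700; Becker: $7,100; Bergstrom: $100,100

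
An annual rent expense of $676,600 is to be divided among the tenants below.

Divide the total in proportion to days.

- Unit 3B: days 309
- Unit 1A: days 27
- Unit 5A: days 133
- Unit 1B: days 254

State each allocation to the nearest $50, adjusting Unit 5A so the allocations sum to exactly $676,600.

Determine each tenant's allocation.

Sum of days: 723.
Unrounded shares: Unit 3B 309/723 × $676,600 = 289,169.29; Unit 1A 27/723 × $676,600 = 25,267.22; Unit 5A 133/723 × $676,600 = 124,464.45; Unit 1B 254/723 × $676,600 = 237,699.03.
Rounded to nearest $50: Unit 3B $289,150; Unit 1A $25,250; Unit 5A $124,450; Unit 1B $237,700. Sum = $676,550.
Difference $676,600 − $676,550 = +$50 applied to Unit 5A: Unit 5A becomes $124,500.

Unit 3B: $289,150 · Unit 1A: $25,250 · Unit 5A: $124,500 · Unit 1B: $237,700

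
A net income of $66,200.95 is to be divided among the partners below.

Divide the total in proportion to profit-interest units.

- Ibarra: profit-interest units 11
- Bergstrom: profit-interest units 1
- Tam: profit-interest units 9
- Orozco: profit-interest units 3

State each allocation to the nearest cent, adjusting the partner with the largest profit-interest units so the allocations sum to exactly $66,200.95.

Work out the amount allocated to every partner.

Ibarra: $30,342.10 · Bergstrom: $2,758.37 · Tam: $24,825.36 · Orozco: $8,275.12

Sum of profit-interest units: 11 + 1 + 9 + 3 = 24.
Pro-rata amounts: Ibarra 30,342.1021; Bergstrom 2,758.3729; Tam 24,825.3563; Orozco 8,275.1187.
After rounding (cent): Ibarra $30,342.10; Bergstrom $2,758.37; Tam $24,825.36; Orozco $8,275.12. Sum = $66,200.95.
Sum already equals the total — no adjustment.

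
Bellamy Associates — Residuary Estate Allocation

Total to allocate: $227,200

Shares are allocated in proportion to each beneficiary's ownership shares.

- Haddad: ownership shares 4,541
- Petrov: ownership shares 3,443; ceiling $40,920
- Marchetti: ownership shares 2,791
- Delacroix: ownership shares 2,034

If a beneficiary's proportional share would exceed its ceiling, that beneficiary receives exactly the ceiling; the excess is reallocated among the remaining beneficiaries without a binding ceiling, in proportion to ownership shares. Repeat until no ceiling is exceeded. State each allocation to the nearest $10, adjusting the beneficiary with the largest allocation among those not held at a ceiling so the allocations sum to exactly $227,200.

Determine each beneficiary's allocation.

Ownership shares total: 12,809.
Unconstrained shares: Haddad 80,546.12; Petrov 61,070.31; Marchetti 49,505.44; Delacroix 36,078.13.
Cap binds for Petrov ($40,920); balance $186,280 reallocated over remaining ownership shares 9,366.
Redistributed shares: Haddad 90,315.77 → $90,320; Marchetti 55,510.09 → $55,510; Delacroix 40,454.14 → $40,450.

Haddad: $90,320 | Petrov: $40,920 | Marchetti: $55,510 | Delacroix: $40,450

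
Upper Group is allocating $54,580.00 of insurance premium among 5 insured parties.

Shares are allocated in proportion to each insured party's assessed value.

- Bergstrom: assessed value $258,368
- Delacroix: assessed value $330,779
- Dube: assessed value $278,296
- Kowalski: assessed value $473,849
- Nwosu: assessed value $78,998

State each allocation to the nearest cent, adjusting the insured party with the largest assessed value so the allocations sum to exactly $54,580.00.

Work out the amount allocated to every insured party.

Sum of assessed value: 258,368 + 330,779 + 278,296 + 473,849 + 78,998 = 1,420,290.
Unrounded shares: Bergstrom 9,928.7649; Delacroix 12,711.4306; Dube 10,694.5734; Kowalski 18,209.43499; Nwosu 3,035.7961.
Rounded to nearest cent: Bergstrom $9,928.76; Delacroix $12,711.43; Dube $10,694.57; Kowalski $18,209.43; Nwosu $3,035.80. Sum = $54,579.99.
Difference $54,580.00 − $54,579.99 = +$0.01 applied to largest assessed value (Kowalski): Kowalski becomes $18,209.44.

Bergstrom: $9,928.76 | Delacroix: $12,711.43 | Dube: $10,694.57 | Kowalski: $18,209.44 | Nwosu: $3,035.80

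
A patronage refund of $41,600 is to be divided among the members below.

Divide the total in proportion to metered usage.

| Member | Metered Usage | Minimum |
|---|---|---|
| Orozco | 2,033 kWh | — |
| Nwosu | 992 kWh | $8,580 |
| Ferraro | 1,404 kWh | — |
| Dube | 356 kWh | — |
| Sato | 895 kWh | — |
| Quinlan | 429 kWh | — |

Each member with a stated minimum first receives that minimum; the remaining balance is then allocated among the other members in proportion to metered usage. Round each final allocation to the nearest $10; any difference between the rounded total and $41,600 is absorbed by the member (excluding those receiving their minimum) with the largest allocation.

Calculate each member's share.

Minimums first: Nwosu $8,580. Residual $33,020.
Residual split over remaining metered usage 5,117: Orozco 13,118.95 → $13,120; Ferraro 9,060.01 → $9,060; Dube 2,297.27 → $2,300; Sato 5,775.43 → $5,780; Quinlan 2,768.34 → $2,770.
Rounding difference −$10 applied to Orozco → $13,110.

Orozco: $13,110 | Nwosu: $8,580 | Ferraro: $9,060 | Dube: $2,300 | Sato: $5,780 | Quinlan: $2,770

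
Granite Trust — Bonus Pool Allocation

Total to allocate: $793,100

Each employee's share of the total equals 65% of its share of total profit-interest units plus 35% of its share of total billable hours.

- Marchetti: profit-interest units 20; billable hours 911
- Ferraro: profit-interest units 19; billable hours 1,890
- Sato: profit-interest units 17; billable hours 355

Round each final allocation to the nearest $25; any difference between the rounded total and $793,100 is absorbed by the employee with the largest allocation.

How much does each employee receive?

Marchetti: $264,250; Ferraro: $341,125; Sato: $187,725

Profit-interest units total 56; billable hours total 3,156.
Composite weights (65% profit-interest units + 35% billable hours): Marchetti 0.3332; Ferraro 0.4301; Sato 0.2367.
Proportional shares: Marchetti 264,239.22; Ferraro 341,141.24; Sato 187,719.54.
At nearest $25: Marchetti $264,250; Ferraro $341,150; Sato $187,725. Sum = $793,125.
Difference $793,100 − $793,125 = −$25 applied to largest allocation (Ferraro): Ferraro becomes $341,125.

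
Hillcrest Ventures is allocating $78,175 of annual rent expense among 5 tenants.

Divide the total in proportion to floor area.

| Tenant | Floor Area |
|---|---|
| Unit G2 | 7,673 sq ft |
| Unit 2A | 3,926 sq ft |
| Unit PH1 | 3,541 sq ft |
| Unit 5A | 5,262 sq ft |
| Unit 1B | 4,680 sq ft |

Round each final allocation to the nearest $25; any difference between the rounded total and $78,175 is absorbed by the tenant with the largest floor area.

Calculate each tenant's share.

Floor area total: 7,673 + 3,926 + 3,541 + 5,262 + 4,680 = 25,082.
Raw shares: Unit G2 23,915.03; Unit 2A 12,236.47; Unit PH1 11,036.51; Unit 5A 16,400.48; Unit 1B 14,586.52.
Rounded to nearest $25: Unit G2 $23,925; Unit 2A $12,225; Unit PH1 $11,025; Unit 5A $16,400; Unit 1B $14,575. Sum = $78,150.
Difference $78,175 − $78,150 = +$25 applied to largest floor area (Unit G2): Unit G2 becomes $23,950.

Unit G2: $23,950 · Unit 2A: $12,225 · Unit PH1: $11,025 · Unit 5A: $16,400 · Unit 1B: $14,575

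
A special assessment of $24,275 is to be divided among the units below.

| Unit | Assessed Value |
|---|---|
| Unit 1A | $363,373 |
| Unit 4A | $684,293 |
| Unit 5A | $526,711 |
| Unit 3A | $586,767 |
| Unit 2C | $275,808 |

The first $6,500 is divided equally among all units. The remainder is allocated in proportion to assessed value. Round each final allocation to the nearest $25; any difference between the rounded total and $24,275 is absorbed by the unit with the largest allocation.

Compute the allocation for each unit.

Unit 1A: $3,950 | Unit 4A: $6,300 | Unit 5A: $5,150 | Unit 3A: $5,575 | Unit 2C: $3,300

First tranche $6,500 split equally: $1,300 each.
Remainder $17,775 by assessed value (total 2,436,952): Unit 1A 2,650.42 → $2,650; Unit 4A 4,991.20 → $5,000; Unit 5A 3,841.80 → $3,850; Unit 3A 4,279.85 → $4,275; Unit 2C 2,011.73 → $2,000.
Totals: Unit 1A $1,300 + $2,650 = $3,950; Unit 4A $1,300 + $5,000 = $6,300; Unit 5A $1,300 + $3,850 = $5,150; Unit 3A $1,300 + $4,275 = $5,575; Unit 2C $1,300 + $2,000 = $3,300.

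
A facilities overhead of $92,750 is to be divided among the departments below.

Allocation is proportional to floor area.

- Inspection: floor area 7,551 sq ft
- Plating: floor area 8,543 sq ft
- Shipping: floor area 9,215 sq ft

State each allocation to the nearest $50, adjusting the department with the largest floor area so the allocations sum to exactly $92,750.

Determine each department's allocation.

Inspection: $27,650; Plating: $31,300; Shipping: $33,800

Sum of floor area: 25,309.
Raw shares: Inspection 7,551/25,309 × $92,750 = 27,672.18; Plating 8,543/25,309 × $92,750 = 31,307.57; Shipping 9,215/25,309 × $92,750 = 33,770.25.
After rounding ($50): Inspection $27,650; Plating $31,300; Shipping $33,750. Sum = $92,700.
Difference $92,750 − $92,700 = +$50 applied to largest floor area (Shipping): Shipping becomes $33,800.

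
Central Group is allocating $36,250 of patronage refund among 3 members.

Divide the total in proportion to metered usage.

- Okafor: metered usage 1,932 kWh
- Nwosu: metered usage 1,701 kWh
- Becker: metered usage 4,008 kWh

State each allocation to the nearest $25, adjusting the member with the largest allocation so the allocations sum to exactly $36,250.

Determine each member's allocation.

Total metered usage = 7,641.
Pro-rata amounts: Okafor 1,932/7,641 × $36,250 = 9,165.69; Nwosu 1,701/7,641 × $36,250 = 8,069.79; Becker 4,008/7,641 × $36,250 = 19,014.53.
After rounding ($25): Okafor $9,175; Nwosu $8,075; Becker $19,025. Sum = $36,275.
Difference $36,250 − $36,275 = −$25 applied to largest allocation (Becker): Becker becomes $19,000.

Okafor: $9,175; Nwosu: $8,075; Becker: $19,000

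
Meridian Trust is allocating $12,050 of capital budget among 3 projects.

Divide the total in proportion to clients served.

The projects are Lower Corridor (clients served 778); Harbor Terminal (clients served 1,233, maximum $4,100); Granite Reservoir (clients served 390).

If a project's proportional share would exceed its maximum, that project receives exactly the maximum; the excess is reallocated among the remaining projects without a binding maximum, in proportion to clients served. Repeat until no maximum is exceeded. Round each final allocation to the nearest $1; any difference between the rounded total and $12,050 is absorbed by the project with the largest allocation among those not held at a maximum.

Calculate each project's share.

Combined clients served = 2,401.
Proportional shares (ignoring caps): Lower Corridor 3,904.58; Harbor Terminal 6,188.11; Granite Reservoir 1,957.31.
Capped: Harbor Terminal ($4,100); remaining pool $7,950 reallocated over remaining clients served 1,168.
Shares after redistribution: Lower Corridor 5,295.46 → $5,295; Granite Reservoir 2,654.54 → $2,655.

Lower Corridor: $5,295; Harbor Terminal: $4,100; Granite Reservoir: $2,655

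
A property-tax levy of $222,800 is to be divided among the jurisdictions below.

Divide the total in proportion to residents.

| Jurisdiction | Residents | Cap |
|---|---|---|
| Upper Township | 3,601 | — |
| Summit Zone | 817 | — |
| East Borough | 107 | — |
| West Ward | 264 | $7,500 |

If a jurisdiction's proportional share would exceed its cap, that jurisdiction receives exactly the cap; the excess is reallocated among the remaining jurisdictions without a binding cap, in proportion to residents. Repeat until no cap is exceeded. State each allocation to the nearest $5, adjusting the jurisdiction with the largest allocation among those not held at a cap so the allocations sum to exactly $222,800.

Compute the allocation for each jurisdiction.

Upper Township: $171,335 | Summit Zone: $38,875 | East Borough: $5,090 | West Ward: $7,500

Combined residents = 4,789.
Proportional shares (ignoring caps): Upper Township 167,530.34; Summit Zone 38,009.52; East Borough 4,977.99; West Ward 12,282.15.
Held at cap: West Ward ($7,500); remaining pool $215,300 reallocated over remaining residents 4,525.
Shares after redistribution: Upper Township 171,335.98 → $171,335; Summit Zone 38,872.95 → $38,875; East Borough 5,091.07 → $5,090.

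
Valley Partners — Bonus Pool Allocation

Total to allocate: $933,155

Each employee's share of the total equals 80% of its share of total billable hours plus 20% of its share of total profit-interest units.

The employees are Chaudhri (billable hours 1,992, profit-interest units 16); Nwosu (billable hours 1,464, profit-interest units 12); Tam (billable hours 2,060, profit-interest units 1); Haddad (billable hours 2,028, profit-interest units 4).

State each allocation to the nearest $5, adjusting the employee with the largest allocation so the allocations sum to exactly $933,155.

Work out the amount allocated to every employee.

Billable hours total 7,544; profit-interest units total 33.
Composite weights (80% billable hours + 20% profit-interest units): Chaudhri 0.3082; Nwosu 0.2280; Tam 0.2245; Haddad 0.2393.
Raw shares: Chaudhri 287,608.09; Nwosu 212,737.39; Tam 209,504.83; Haddad 223,304.69.
At nearest $5: Chaudhri $287,610; Nwosu $212,735; Tam $209,505; Haddad $223,305. Sum = $933,155.
Rounded total matches; no reconciliation needed.

Chaudhri: $287,610 | Nwosu: $212,735 | Tam: $209,505 | Haddad: $223,305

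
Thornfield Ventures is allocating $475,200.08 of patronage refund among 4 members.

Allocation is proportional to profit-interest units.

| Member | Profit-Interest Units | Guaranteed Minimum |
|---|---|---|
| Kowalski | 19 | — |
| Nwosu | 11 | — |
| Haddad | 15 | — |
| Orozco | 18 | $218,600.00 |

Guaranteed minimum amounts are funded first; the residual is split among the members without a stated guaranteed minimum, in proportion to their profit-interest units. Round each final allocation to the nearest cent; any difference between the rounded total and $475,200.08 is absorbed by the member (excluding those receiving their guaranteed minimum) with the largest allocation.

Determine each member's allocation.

Guaranteed amounts: Orozco $218,600.00. Remaining pool $256,600.08.
Remaining pool split over remaining profit-interest units 45: Kowalski 108,342.2560 → $108,342.26; Nwosu 62,724.4640 → $62,724.46; Haddad 85,533.3600 → $85,533.36.

Kowalski: $108,342.26; Nwosu: $62,724.46; Haddad: $85,533.36; Orozco: $218,600.00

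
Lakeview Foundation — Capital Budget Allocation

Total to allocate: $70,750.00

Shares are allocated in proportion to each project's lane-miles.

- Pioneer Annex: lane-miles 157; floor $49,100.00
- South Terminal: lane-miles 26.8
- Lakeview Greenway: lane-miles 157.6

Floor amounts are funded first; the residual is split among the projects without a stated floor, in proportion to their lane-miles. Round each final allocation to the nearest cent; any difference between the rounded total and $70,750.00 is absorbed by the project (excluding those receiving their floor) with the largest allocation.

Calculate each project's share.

Guaranteed amounts: Pioneer Annex $49,100.00. Residual $21,650.00.
Residual split over remaining lane-miles 184.4: South Terminal 3,146.5293 → $3,146.53; Lakeview Greenway 18,503.4707 → $18,503.47.

Pioneer Annex: $49,100.00 | South Terminal: $3,146.53 | Lakeview Greenway: $18,503.47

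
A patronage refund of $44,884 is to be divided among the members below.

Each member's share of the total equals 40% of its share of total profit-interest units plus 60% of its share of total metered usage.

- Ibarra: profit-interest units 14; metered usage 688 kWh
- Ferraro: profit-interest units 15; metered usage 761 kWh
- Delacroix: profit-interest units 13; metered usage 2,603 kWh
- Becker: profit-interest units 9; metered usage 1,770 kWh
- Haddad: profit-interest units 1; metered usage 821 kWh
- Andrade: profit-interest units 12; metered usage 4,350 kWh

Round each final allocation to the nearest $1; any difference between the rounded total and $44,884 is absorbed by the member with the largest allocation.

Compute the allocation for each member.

Ibarra: $5,613; Ferraro: $6,072; Delacroix: $10,024; Becker: $6,861; Haddad: $2,292; Andrade: $14,022

Profit-interest units total 64; metered usage total 10,993.
Combined weights (40% profit-interest units + 60% metered usage): Ibarra 0.1251; Ferraro 0.1353; Delacroix 0.2233; Becker 0.1529; Haddad 0.0511; Andrade 0.3124.
Raw shares: Ibarra 5,612.80; Ferraro 6,072.16; Delacroix 10,023.59; Becker 6,860.83; Haddad 2,291.79; Andrade 14,022.83.
At nearest $1: Ibarra $5,613; Ferraro $6,072; Delacroix $10,024; Becker $6,861; Haddad $2,292; Andrade $14,023. Sum = $44,885.
Difference $44,884 − $44,885 = −$1 applied to largest allocation (Andrade): Andrade becomes $14,022.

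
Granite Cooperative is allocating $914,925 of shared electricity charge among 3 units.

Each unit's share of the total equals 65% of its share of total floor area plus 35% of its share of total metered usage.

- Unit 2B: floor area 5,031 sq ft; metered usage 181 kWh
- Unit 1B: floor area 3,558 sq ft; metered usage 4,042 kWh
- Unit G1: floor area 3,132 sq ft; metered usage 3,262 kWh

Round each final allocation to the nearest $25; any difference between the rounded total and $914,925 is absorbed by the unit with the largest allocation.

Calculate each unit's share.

Unit 2B: $263,000 | Unit 1B: $353,450 | Unit G1: $298,475

Floor area total 11,721; metered usage total 7,485.
Composite weights (65% floor area + 35% metered usage): Unit 2B 0.2875; Unit 1B 0.3863; Unit G1 0.3262.
Pro-rata amounts: Unit 2B 263,006.93; Unit 1B 353,451.26; Unit G1 298,466.82.
Rounded to nearest $25: Unit 2B $263,000; Unit 1B $353,450; Unit G1 $298,475. Sum = $914,925.
Rounded total matches; no reconciliation needed.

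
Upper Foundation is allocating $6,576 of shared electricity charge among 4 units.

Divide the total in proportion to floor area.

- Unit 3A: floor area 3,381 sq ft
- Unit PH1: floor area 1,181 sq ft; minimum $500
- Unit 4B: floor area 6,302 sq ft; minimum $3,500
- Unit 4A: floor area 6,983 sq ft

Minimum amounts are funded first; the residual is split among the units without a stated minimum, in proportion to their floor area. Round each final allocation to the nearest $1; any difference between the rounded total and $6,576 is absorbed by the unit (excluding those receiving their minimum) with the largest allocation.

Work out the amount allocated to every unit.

Guaranteed amounts: Unit PH1 $500; Unit 4B $3,500. Residual $2,576.
Residual split over remaining floor area 10,364: Unit 3A 840.36 → $840; Unit 4A 1,735.64 → $1,736.

Unit 3A: $840; Unit PH1: $500; Unit 4B: $3,500; Unit 4A: $1,736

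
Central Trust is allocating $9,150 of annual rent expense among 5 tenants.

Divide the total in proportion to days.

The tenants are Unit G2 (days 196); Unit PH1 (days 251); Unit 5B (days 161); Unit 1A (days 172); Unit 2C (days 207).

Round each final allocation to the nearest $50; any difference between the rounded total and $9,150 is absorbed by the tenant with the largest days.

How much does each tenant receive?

Days total: 196 + 251 + 161 + 172 + 207 = 987.
Unrounded shares: Unit G2 1,817.02; Unit PH1 2,326.90; Unit 5B 1,492.55; Unit 1A 1,594.53; Unit 2C 1,919.00.
At nearest $50: Unit G2 $1,800; Unit PH1 $2,350; Unit 5B $1,500; Unit 1A $1,600; Unit 2C $1,900. Sum = $9,150.
No rounding difference to absorb.

Unit G2: $1,800; Unit PH1: $2,350; Unit 5B: $1,500; Unit 1A: $1,600; Unit 2C: $1,900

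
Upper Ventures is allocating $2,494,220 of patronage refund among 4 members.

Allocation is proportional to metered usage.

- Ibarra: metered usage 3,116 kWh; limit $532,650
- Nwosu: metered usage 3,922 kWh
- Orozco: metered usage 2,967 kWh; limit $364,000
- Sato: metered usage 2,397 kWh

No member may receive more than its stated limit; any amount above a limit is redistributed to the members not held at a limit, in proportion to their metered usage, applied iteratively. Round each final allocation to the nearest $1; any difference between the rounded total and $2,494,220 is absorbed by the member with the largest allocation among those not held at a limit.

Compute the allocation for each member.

Metered usage total: 12,402.
Unconstrained shares: Ibarra 626,672.27; Nwosu 788,770.43; Orozco 596,706.24; Sato 482,071.06.
Held at cap: Ibarra ($532,650), Orozco ($364,000); residual $1,597,570 reallocated over remaining metered usage 6,319.
Remaining shares: Nwosu 991,560.30 → $991,560; Sato 606,009.70 → $606,010.

Ibarra: $532,650; Nwosu: $991,560; Orozco: $364,000; Sato: $606,010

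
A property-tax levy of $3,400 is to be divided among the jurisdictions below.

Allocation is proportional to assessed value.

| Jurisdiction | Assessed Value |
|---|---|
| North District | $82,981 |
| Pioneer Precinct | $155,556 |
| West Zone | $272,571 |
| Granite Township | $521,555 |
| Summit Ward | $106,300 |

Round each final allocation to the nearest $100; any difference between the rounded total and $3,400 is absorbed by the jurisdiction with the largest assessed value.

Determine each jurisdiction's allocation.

North District: $200 · Pioneer Precinct: $500 · West Zone: $800 · Granite Township: $1,600 · Summit Ward: $300

Assessed value total: 82,981 + 155,556 + 272,571 + 521,555 + 106,300 = 1,138,963.
Raw shares: North District 247.71; Pioneer Precinct 464.36; West Zone 813.67; Granite Township 1,556.93; Summit Ward 317.32.
Rounded to nearest $100: North District $200; Pioneer Precinct $500; West Zone $800; Granite Township $1,600; Summit Ward $300. Sum = $3,400.
Rounded total matches; no reconciliation needed.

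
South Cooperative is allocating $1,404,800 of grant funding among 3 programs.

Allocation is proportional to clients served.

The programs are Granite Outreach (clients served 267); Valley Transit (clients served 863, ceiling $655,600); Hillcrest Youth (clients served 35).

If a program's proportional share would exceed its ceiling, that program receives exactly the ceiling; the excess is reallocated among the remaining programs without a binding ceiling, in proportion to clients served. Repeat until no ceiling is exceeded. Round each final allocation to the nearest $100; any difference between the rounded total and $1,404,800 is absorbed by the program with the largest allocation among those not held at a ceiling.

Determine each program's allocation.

Granite Outreach: $662,400 | Valley Transit: $655,600 | Hillcrest Youth: $86,800

Total clients served = 1,165.
Unconstrained shares: Granite Outreach 321,958.45; Valley Transit 1,040,637.25; Hillcrest Youth 42,204.29.
Held at cap: Valley Transit ($655,600); residual $749,200 reallocated over remaining clients served 302.
Shares after redistribution: Granite Outreach 662,372.19 → $662,400; Hillcrest Youth 86,827.81 → $86,800.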